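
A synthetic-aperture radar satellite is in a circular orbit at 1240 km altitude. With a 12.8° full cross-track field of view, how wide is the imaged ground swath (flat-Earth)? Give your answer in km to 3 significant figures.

278 km

Half-angle = 12.8°/2 = 6.4°.
Swath width ≈ 2h·tan(θ/2) = 2 × 1240 × tan(6.4°) = 278.2 km.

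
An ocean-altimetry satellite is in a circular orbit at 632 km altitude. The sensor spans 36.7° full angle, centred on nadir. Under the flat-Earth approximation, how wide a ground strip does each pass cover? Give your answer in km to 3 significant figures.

419 km

Half-angle = 36.7°/2 = 18.35°.
Swath width ≈ 2h·tan(θ/2) = 2 × 632 × tan(18.35°) = 419.3 km.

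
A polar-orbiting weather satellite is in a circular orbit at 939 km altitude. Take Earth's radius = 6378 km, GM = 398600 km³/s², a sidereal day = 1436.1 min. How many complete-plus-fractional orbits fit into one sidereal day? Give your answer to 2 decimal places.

Semi-major axis a = 6378 + 939 = 7317 km. Period T = 2π√(a³/μ) = 2π√(7317³/398600) = 6228.9 s = 103.81 min.
Orbits per sidereal day = 86166 / 6228.9 = 13.833.

13.83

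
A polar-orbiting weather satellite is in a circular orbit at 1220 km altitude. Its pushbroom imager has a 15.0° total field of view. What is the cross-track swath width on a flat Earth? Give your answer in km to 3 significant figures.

Half-angle = 15.0°/2 = 7.5°.
Swath width ≈ 2h·tan(θ/2) = 2 × 1220 × tan(7.5°) = 321.2 km.

321 km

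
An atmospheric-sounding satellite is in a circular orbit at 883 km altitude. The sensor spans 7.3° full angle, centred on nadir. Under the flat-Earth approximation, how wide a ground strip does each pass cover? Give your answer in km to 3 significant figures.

113 km

Half-angle = 7.3°/2 = 3.65°.
Swath width ≈ 2h·tan(θ/2) = 2 × 883 × tan(3.65°) = 112.7 km.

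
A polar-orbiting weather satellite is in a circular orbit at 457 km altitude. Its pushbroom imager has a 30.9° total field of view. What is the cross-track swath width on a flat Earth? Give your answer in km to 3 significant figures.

Half-angle = 30.9°/2 = 15.45°.
Swath width ≈ 2h·tan(θ/2) = 2 × 457 × tan(15.45°) = 252.6 km.

253 km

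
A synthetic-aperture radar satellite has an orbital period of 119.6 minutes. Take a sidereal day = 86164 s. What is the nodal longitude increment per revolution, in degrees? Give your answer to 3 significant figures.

30.0°

T = 119.6 min = 7176.0 s.
During one orbit Earth rotates (7176.0 / 86164) × 360° = 29.98°.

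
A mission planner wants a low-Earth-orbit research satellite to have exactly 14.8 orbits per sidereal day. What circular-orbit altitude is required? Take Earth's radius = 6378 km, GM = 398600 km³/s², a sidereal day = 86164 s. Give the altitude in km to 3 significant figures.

617 km

Required period T = 86164 / 14.8 = 5821.9 s.
From T = 2π√(a³/μ): a = (μ T²/4π²)^(1/3) = (398600 × 5821.9² / 4π²)^(1/3) = 6995 km.
Altitude h = a − R = 6995 − 6378 = 617 km.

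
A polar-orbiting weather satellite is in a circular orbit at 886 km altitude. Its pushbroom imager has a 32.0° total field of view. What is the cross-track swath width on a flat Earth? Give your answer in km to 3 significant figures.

Half-angle = 32.0°/2 = 16°.
Swath width ≈ 2h·tan(θ/2) = 2 × 886 × tan(16°) = 508.1 km.

508 km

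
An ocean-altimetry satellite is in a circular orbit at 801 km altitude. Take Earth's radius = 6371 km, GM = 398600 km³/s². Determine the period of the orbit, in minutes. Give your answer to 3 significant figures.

Semi-major axis a = 6371 + 801 = 7172 km. Period T = 2π√(a³/μ) = 2π√(7172³/398600) = 6044.7 s = 100.74 min.

101 min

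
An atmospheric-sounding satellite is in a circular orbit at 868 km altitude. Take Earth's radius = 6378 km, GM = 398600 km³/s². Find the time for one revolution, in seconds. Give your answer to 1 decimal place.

Semi-major axis a = 6378 + 868 = 7246 km. Period T = 2π√(a³/μ) = 2π√(7246³/398600) = 6138.4 s = 102.31 min.

6138.4 seconds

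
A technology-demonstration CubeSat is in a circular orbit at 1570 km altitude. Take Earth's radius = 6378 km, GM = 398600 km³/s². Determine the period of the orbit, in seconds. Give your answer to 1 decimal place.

7051.8 seconds

Semi-major axis a = 6378 + 1570 = 7948 km. Period T = 2π√(a³/μ) = 2π√(7948³/398600) = 7051.8 s = 117.53 min.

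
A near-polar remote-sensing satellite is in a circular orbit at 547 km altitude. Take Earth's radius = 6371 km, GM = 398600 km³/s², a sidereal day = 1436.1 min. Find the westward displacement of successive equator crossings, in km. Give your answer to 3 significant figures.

2660 km

Semi-major axis a = 6371 + 547 = 6918 km. Period T = 2π√(a³/μ) = 2π√(6918³/398600) = 5726.4 s = 95.44 min.
During one orbit Earth rotates (5726.4 / 86166) × 360° = 23.92°.
At the equator that is 23.92° × (2π·6371/360) km/° = 23.92 × 111.2 = 2660 km.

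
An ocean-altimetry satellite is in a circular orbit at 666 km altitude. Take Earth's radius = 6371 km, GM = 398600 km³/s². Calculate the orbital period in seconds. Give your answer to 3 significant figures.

5870 seconds

Semi-major axis a = 6371 + 666 = 7037 km. Period T = 2π√(a³/μ) = 2π√(7037³/398600) = 5874.8 s = 97.91 min.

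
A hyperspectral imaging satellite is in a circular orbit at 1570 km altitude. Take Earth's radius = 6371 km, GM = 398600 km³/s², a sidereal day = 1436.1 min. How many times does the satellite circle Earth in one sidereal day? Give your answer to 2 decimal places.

12.24

Semi-major axis a = 6371 + 1570 = 7941 km. Period T = 2π√(a³/μ) = 2π√(7941³/398600) = 7042.5 s = 117.37 min.
Orbits per sidereal day = 86166 / 7042.5 = 12.235.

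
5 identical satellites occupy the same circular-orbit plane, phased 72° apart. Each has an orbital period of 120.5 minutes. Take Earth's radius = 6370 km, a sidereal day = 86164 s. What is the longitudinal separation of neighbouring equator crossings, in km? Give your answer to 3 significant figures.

672 km

T = 120.5 min = 7230.0 s.
Single-satellite node shift = (7230.0/86164) × 360° = 30.21°.
With 5 satellites evenly phased, successive equator crossings are 30.21/5 = 6.042° apart.
That is 6.042 × 111.2 = 672 km at the equator.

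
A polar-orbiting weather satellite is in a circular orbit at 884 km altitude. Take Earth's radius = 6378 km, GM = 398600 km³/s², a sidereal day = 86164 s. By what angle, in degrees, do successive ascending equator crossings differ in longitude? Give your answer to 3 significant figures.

25.7°

Semi-major axis a = 6378 + 884 = 7262 km. Period T = 2π√(a³/μ) = 2π√(7262³/398600) = 6158.8 s = 102.65 min.
During one orbit Earth rotates (6158.8 / 86164) × 360° = 25.73°.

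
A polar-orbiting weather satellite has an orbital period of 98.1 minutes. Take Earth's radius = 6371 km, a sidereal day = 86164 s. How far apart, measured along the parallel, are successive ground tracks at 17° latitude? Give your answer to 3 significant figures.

T = 98.1 min = 5886.0 s.
Node shift per orbit = (5886.0/86164) × 360° = 24.59°.
Equatorial spacing = 24.59 × 111.2 km/° = 2735 km.
At 17° latitude, spacing = 2735 × cos(17°) = 2615 km.

2620 km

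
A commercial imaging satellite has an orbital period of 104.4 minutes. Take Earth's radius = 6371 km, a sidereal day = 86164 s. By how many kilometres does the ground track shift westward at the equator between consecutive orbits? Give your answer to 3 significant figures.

T = 104.4 min = 6264.0 s.
During one orbit Earth rotates (6264.0 / 86164) × 360° = 26.17°.
At the equator that is 26.17° × (2π·6371/360) km/° = 26.17 × 111.2 = 2910 km.

2910 km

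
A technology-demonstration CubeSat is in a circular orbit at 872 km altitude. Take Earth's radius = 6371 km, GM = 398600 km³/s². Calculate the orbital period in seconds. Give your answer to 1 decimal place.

6134.6 seconds

Semi-major axis a = 6371 + 872 = 7243 km. Period T = 2π√(a³/μ) = 2π√(7243³/398600) = 6134.6 s = 102.24 min.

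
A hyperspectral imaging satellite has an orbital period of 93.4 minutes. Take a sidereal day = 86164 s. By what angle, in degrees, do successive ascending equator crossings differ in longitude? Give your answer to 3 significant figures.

23.4°

T = 93.4 min = 5604.0 s.
During one orbit Earth rotates (5604.0 / 86164) × 360° = 23.41°.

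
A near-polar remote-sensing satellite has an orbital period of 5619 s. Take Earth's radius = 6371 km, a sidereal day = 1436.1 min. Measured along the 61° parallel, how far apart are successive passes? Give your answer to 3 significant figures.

Node shift per orbit = (5619.0/86166) × 360° = 23.48°.
Equatorial spacing = 23.48 × 111.2 km/° = 2610 km.
At 61° latitude, spacing = 2610 × cos(61°) = 1266 km.

1270 km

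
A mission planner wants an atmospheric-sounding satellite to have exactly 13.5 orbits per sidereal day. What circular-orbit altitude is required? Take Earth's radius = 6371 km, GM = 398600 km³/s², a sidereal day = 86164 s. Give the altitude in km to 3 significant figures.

1070 km

Required period T = 86164 / 13.5 = 6382.5 s.
From T = 2π√(a³/μ): a = (μ T²/4π²)^(1/3) = (398600 × 6382.5² / 4π²)^(1/3) = 7437 km.
Altitude h = a − R = 7437 − 6371 = 1066 km.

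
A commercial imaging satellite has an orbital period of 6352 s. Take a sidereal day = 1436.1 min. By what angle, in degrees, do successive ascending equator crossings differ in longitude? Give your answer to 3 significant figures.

During one orbit Earth rotates (6352.0 / 86166) × 360° = 26.54°.

26.5°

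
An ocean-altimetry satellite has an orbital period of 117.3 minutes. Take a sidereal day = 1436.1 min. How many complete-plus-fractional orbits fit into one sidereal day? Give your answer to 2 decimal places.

T = 117.3 min = 7038.0 s.
Orbits per sidereal day = 86166 / 7038.0 = 12.243.

12.24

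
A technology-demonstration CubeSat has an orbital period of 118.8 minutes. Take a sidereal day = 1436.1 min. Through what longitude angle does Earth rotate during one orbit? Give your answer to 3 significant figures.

29.8°

T = 118.8 min = 7128.0 s.
During one orbit Earth rotates (7128.0 / 86166) × 360° = 29.78°.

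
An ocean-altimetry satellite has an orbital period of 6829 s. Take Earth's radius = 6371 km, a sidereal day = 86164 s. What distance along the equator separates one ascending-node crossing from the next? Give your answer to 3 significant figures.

During one orbit Earth rotates (6829.0 / 86164) × 360° = 28.53°.
At the equator that is 28.53° × (2π·6371/360) km/° = 28.53 × 111.2 = 3173 km.

3170 km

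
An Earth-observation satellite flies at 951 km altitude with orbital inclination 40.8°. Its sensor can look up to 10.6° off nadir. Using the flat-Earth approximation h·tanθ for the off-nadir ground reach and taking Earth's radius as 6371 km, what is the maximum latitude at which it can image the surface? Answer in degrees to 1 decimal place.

For a prograde orbit the ground track reaches latitude ±i = ±40.8°.
Sensor half-swath on the ground ≈ 951·tan(10.6°) = 178 km = 1.60° of latitude.
Maximum observable latitude ≈ 40.8 + 1.60 = 42.4°.

42.4°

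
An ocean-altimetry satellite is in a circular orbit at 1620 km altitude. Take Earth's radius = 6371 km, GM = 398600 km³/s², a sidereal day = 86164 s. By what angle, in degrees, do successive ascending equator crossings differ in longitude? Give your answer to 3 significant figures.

Semi-major axis a = 6371 + 1620 = 7991 km. Period T = 2π√(a³/μ) = 2π√(7991³/398600) = 7109.1 s = 118.48 min.
During one orbit Earth rotates (7109.1 / 86164) × 360° = 29.70°.

29.7°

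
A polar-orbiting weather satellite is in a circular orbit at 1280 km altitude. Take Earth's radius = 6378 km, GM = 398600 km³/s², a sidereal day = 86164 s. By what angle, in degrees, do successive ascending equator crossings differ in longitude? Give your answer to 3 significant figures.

27.9°

Semi-major axis a = 6378 + 1280 = 7658 km. Period T = 2π√(a³/μ) = 2π√(7658³/398600) = 6669.4 s = 111.16 min.
During one orbit Earth rotates (6669.4 / 86164) × 360° = 27.87°.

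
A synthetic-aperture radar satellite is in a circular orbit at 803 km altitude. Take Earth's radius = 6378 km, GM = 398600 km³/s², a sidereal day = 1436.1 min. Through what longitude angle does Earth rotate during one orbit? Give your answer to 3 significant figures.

25.3°

Semi-major axis a = 6378 + 803 = 7181 km. Period T = 2π√(a³/μ) = 2π√(7181³/398600) = 6056.0 s = 100.93 min.
During one orbit Earth rotates (6056.0 / 86166) × 360° = 25.30°.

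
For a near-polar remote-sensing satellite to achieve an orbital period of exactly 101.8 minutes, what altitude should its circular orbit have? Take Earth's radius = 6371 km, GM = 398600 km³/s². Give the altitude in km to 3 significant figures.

T = 101.8 min = 6108.0 s.
From T = 2π√(a³/μ): a = (μ T²/4π²)^(1/3) = (398600 × 6108.0² / 4π²)^(1/3) = 7222 km.
Altitude h = a − R = 7222 − 6371 = 851 km.

851 km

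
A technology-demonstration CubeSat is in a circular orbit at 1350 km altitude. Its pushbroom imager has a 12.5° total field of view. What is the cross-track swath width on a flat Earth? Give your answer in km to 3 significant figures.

Half-angle = 12.5°/2 = 6.25°.
Swath width ≈ 2h·tan(θ/2) = 2 × 1350 × tan(6.25°) = 295.7 km.

296 km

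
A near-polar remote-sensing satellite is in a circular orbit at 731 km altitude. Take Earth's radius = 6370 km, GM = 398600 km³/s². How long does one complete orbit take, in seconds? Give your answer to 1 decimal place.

Semi-major axis a = 6370 + 731 = 7101 km. Period T = 2π√(a³/μ) = 2π√(7101³/398600) = 5955.1 s = 99.25 min.

5955.1 seconds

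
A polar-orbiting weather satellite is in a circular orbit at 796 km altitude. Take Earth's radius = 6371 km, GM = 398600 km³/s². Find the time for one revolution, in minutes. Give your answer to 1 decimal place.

100.6 min

Semi-major axis a = 6371 + 796 = 7167 km. Period T = 2π√(a³/μ) = 2π√(7167³/398600) = 6038.3 s = 100.64 min.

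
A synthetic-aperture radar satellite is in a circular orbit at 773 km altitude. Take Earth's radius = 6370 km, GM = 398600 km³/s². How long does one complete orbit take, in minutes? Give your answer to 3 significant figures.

Semi-major axis a = 6370 + 773 = 7143 km. Period T = 2π√(a³/μ) = 2π√(7143³/398600) = 6008.0 s = 100.13 min.

100 min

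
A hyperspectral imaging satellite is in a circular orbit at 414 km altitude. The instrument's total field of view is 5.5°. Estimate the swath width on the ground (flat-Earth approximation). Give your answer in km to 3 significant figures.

39.8 km

Half-angle = 5.5°/2 = 2.75°.
Swath width ≈ 2h·tan(θ/2) = 2 × 414 × tan(2.75°) = 39.8 km.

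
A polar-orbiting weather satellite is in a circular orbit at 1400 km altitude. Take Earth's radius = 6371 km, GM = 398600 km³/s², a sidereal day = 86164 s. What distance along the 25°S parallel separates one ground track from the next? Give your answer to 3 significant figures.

2870 km

Semi-major axis a = 6371 + 1400 = 7771 km. Period T = 2π√(a³/μ) = 2π√(7771³/398600) = 6817.5 s = 113.63 min.
Node shift per orbit = (6817.5/86164) × 360° = 28.48°.
Equatorial spacing = 28.48 × 111.2 km/° = 3167 km.
At 25° latitude, spacing = 3167 × cos(25°) = 2871 km.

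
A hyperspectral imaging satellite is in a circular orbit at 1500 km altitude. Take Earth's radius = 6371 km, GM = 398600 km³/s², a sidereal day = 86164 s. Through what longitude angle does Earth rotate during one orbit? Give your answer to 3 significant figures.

Semi-major axis a = 6371 + 1500 = 7871 km. Period T = 2π√(a³/μ) = 2π√(7871³/398600) = 6949.5 s = 115.83 min.
During one orbit Earth rotates (6949.5 / 86164) × 360° = 29.04°.

29.0°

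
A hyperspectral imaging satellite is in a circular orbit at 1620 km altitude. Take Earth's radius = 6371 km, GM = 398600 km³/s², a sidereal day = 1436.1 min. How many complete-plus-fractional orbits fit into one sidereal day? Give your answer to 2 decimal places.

Semi-major axis a = 6371 + 1620 = 7991 km. Period T = 2π√(a³/μ) = 2π√(7991³/398600) = 7109.1 s = 118.48 min.
Orbits per sidereal day = 86166 / 7109.1 = 12.121.

12.12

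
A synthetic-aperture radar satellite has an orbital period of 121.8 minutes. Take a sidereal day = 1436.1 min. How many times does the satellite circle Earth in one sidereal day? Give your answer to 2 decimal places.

T = 121.8 min = 7308.0 s.
Orbits per sidereal day = 86166 / 7308.0 = 11.791.

11.79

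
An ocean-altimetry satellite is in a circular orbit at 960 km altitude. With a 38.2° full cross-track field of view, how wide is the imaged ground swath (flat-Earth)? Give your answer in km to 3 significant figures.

665 km

Half-angle = 38.2°/2 = 19.1°.
Swath width ≈ 2h·tan(θ/2) = 2 × 960 × tan(19.1°) = 664.9 km.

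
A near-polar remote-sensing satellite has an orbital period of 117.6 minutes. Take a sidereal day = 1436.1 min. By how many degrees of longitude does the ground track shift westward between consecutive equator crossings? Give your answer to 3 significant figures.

29.5°

T = 117.6 min = 7056.0 s.
During one orbit Earth rotates (7056.0 / 86166) × 360° = 29.48°.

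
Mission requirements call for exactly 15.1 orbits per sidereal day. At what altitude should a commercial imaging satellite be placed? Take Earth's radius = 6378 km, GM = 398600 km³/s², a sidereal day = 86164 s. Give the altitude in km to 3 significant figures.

Required period T = 86164 / 15.1 = 5706.2 s.
From T = 2π√(a³/μ): a = (μ T²/4π²)^(1/3) = (398600 × 5706.2² / 4π²)^(1/3) = 6902 km.
Altitude h = a − R = 6902 − 6378 = 524 km.

524 km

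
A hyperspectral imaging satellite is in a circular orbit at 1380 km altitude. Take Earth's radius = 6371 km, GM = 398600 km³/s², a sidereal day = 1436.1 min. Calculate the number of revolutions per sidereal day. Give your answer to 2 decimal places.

12.69

Semi-major axis a = 6371 + 1380 = 7751 km. Period T = 2π√(a³/μ) = 2π√(7751³/398600) = 6791.2 s = 113.19 min.
Orbits per sidereal day = 86166 / 6791.2 = 12.688.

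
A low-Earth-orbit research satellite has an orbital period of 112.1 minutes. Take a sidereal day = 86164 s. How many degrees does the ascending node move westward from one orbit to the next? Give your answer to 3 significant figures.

28.1°

T = 112.1 min = 6726.0 s.
During one orbit Earth rotates (6726.0 / 86164) × 360° = 28.10°.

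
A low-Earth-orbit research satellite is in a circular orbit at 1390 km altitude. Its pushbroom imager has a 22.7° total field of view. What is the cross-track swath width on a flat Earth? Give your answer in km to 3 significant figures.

558 km

Half-angle = 22.7°/2 = 11.35°.
Swath width ≈ 2h·tan(θ/2) = 2 × 1390 × tan(11.35°) = 558.0 km.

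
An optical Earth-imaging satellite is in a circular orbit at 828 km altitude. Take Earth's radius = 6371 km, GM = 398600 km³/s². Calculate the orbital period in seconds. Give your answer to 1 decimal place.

6078.8 seconds

Semi-major axis a = 6371 + 828 = 7199 km. Period T = 2π√(a³/μ) = 2π√(7199³/398600) = 6078.8 s = 101.31 min.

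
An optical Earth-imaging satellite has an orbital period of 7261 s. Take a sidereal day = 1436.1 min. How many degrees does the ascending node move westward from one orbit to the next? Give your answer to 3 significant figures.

30.3°

During one orbit Earth rotates (7261.0 / 86166) × 360° = 30.34°.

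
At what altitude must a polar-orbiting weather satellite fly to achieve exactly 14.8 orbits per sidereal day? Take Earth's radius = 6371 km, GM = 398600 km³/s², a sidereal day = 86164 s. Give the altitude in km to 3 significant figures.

Required period T = 86164 / 14.8 = 5821.9 s.
From T = 2π√(a³/μ): a = (μ T²/4π²)^(1/3) = (398600 × 5821.9² / 4π²)^(1/3) = 6995 km.
Altitude h = a − R = 6995 − 6371 = 624 km.

624 km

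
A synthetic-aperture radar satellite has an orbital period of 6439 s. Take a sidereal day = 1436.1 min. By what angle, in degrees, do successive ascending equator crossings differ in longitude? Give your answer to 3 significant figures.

26.9°

During one orbit Earth rotates (6439.0 / 86166) × 360° = 26.90°.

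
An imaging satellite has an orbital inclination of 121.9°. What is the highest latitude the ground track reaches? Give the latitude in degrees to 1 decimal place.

Retrograde orbit: the ground track reaches ±(180° − i) = ±(180 − 121.9) = ±58.1°.

58.1°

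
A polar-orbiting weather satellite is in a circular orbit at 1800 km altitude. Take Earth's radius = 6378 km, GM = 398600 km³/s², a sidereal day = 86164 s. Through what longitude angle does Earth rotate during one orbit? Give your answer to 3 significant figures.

Semi-major axis a = 6378 + 1800 = 8178 km. Period T = 2π√(a³/μ) = 2π√(8178³/398600) = 7360.1 s = 122.67 min.
During one orbit Earth rotates (7360.1 / 86164) × 360° = 30.75°.

30.8°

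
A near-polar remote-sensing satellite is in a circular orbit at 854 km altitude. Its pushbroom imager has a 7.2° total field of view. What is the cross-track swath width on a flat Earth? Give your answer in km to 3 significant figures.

107 km

Half-angle = 7.2°/2 = 3.6°.
Swath width ≈ 2h·tan(θ/2) = 2 × 854 × tan(3.6°) = 107.5 km.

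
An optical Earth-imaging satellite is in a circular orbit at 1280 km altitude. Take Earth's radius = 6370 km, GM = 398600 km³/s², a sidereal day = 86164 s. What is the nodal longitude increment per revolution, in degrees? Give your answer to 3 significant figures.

Semi-major axis a = 6370 + 1280 = 7650 km. Period T = 2π√(a³/μ) = 2π√(7650³/398600) = 6658.9 s = 110.98 min.
During one orbit Earth rotates (6658.9 / 86164) × 360° = 27.82°.

27.8°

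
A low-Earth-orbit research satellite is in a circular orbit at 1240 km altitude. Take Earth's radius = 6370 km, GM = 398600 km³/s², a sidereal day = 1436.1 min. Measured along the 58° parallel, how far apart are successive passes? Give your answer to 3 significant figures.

Semi-major axis a = 6370 + 1240 = 7610 km. Period T = 2π√(a³/μ) = 2π√(7610³/398600) = 6606.8 s = 110.11 min.
Node shift per orbit = (6606.8/86166) × 360° = 27.60°.
Equatorial spacing = 27.60 × 111.2 km/° = 3069 km.
At 58° latitude, spacing = 3069 × cos(58°) = 1626 km.

1630 km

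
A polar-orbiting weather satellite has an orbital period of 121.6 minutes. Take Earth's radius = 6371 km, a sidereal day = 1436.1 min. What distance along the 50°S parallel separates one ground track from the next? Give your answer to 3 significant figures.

2180 km

T = 121.6 min = 7296.0 s.
Node shift per orbit = (7296.0/86166) × 360° = 30.48°.
Equatorial spacing = 30.48 × 111.2 km/° = 3390 km.
At 50° latitude, spacing = 3390 × cos(50°) = 2179 km.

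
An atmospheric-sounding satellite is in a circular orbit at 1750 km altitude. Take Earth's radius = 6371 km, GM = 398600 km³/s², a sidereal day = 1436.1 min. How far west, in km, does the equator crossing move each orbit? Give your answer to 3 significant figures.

Semi-major axis a = 6371 + 1750 = 8121 km. Period T = 2π√(a³/μ) = 2π√(8121³/398600) = 7283.3 s = 121.39 min.
During one orbit Earth rotates (7283.3 / 86166) × 360° = 30.43°.
At the equator that is 30.43° × (2π·6371/360) km/° = 30.43 × 111.2 = 3384 km.

3380 km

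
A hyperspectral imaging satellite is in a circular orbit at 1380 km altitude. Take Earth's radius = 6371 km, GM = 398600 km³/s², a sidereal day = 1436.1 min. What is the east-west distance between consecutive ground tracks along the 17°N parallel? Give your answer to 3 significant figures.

3020 km

Semi-major axis a = 6371 + 1380 = 7751 km. Period T = 2π√(a³/μ) = 2π√(7751³/398600) = 6791.2 s = 113.19 min.
Node shift per orbit = (6791.2/86166) × 360° = 28.37°.
Equatorial spacing = 28.37 × 111.2 km/° = 3155 km.
At 17° latitude, spacing = 3155 × cos(17°) = 3017 km.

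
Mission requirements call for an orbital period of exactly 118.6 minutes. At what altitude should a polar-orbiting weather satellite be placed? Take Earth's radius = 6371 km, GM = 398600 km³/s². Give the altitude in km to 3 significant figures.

1630 km

T = 118.6 min = 7116.0 s.
From T = 2π√(a³/μ): a = (μ T²/4π²)^(1/3) = (398600 × 7116.0² / 4π²)^(1/3) = 7996 km.
Altitude h = a − R = 7996 − 6371 = 1625 km.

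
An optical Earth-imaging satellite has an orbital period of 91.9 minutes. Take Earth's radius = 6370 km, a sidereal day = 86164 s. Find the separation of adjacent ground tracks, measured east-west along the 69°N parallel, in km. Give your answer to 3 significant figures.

918 km

T = 91.9 min = 5514.0 s.
Node shift per orbit = (5514.0/86164) × 360° = 23.04°.
Equatorial spacing = 23.04 × 111.2 km/° = 2561 km.
At 69° latitude, spacing = 2561 × cos(69°) = 918 km.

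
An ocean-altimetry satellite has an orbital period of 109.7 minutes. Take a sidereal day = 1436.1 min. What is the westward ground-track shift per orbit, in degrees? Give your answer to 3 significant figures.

27.5°

T = 109.7 min = 6582.0 s.
During one orbit Earth rotates (6582.0 / 86166) × 360° = 27.50°.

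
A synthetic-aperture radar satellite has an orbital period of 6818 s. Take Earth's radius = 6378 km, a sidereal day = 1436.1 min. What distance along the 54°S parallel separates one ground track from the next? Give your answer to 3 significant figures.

1860 km

Node shift per orbit = (6818.0/86166) × 360° = 28.49°.
Equatorial spacing = 28.49 × 111.3 km/° = 3171 km.
At 54° latitude, spacing = 3171 × cos(54°) = 1864 km.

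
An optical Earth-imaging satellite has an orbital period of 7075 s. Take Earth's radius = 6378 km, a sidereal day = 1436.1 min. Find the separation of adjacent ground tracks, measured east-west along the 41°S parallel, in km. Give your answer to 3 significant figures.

Node shift per orbit = (7075.0/86166) × 360° = 29.56°.
Equatorial spacing = 29.56 × 111.3 km/° = 3290 km.
At 41° latitude, spacing = 3290 × cos(41°) = 2483 km.

2480 km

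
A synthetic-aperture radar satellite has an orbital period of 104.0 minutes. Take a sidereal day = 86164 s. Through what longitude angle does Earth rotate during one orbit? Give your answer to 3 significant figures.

T = 104.0 min = 6240.0 s.
During one orbit Earth rotates (6240.0 / 86164) × 360° = 26.07°.

26.1°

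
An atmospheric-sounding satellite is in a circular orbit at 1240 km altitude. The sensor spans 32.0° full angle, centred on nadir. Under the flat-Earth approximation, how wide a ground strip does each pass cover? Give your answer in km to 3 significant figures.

711 km

Half-angle = 32.0°/2 = 16°.
Swath width ≈ 2h·tan(θ/2) = 2 × 1240 × tan(16°) = 711.1 km.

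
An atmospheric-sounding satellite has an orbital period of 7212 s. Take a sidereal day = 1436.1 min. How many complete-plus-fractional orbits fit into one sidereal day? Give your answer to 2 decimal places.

11.95

Orbits per sidereal day = 86166 / 7212.0 = 11.948.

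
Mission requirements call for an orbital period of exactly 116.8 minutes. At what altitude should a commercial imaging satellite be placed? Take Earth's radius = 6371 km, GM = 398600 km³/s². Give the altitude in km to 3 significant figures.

1540 km

T = 116.8 min = 7008.0 s.
From T = 2π√(a³/μ): a = (μ T²/4π²)^(1/3) = (398600 × 7008.0² / 4π²)^(1/3) = 7915 km.
Altitude h = a − R = 7915 − 6371 = 1544 km.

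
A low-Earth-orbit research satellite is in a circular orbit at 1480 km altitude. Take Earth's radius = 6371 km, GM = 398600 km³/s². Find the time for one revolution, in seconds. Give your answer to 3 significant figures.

6920 seconds

Semi-major axis a = 6371 + 1480 = 7851 km. Period T = 2π√(a³/μ) = 2π√(7851³/398600) = 6923.1 s = 115.38 min.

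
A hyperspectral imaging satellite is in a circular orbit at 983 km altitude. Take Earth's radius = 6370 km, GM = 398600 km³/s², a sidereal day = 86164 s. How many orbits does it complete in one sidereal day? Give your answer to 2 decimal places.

13.73

Semi-major axis a = 6370 + 983 = 7353 km. Period T = 2π√(a³/μ) = 2π√(7353³/398600) = 6274.9 s = 104.58 min.
Orbits per sidereal day = 86164 / 6274.9 = 13.731.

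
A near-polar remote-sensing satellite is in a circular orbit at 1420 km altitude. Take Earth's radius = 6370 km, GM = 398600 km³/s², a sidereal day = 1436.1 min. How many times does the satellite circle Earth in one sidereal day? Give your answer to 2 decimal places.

Semi-major axis a = 6370 + 1420 = 7790 km. Period T = 2π√(a³/μ) = 2π√(7790³/398600) = 6842.5 s = 114.04 min.
Orbits per sidereal day = 86166 / 6842.5 = 12.593.

12.59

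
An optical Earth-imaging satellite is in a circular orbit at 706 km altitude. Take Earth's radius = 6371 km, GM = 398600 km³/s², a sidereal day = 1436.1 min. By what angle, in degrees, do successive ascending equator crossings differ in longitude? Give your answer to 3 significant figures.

Semi-major axis a = 6371 + 706 = 7077 km. Period T = 2π√(a³/μ) = 2π√(7077³/398600) = 5925.0 s = 98.75 min.
During one orbit Earth rotates (5925.0 / 86166) × 360° = 24.75°.

24.8°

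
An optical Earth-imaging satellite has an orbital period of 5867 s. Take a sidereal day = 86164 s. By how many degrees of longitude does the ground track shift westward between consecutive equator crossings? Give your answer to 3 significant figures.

24.5°

During one orbit Earth rotates (5867.0 / 86164) × 360° = 24.51°.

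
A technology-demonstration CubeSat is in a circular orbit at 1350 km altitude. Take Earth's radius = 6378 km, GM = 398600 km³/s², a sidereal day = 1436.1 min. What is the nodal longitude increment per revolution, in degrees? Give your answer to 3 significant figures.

28.2°

Semi-major axis a = 6378 + 1350 = 7728 km. Period T = 2π√(a³/μ) = 2π√(7728³/398600) = 6761.0 s = 112.68 min.
During one orbit Earth rotates (6761.0 / 86166) × 360° = 28.25°.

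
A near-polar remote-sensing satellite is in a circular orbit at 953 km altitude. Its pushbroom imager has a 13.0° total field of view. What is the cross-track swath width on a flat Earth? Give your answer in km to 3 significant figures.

217 km

Half-angle = 13.0°/2 = 6.5°.
Swath width ≈ 2h·tan(θ/2) = 2 × 953 × tan(6.5°) = 217.2 km.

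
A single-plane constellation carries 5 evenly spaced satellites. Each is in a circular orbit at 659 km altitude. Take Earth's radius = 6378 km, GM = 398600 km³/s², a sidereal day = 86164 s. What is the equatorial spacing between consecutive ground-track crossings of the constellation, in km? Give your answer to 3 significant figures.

546 km

Semi-major axis a = 6378 + 659 = 7037 km. Period T = 2π√(a³/μ) = 2π√(7037³/398600) = 5874.8 s = 97.91 min.
Single-satellite node shift = (5874.8/86164) × 360° = 24.55°.
With 5 satellites evenly phased, successive equator crossings are 24.55/5 = 4.909° apart.
That is 4.909 × 111.3 = 546 km at the equator.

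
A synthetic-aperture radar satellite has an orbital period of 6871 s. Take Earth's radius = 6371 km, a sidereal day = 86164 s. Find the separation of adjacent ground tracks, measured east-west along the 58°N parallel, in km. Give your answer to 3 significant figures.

Node shift per orbit = (6871.0/86164) × 360° = 28.71°.
Equatorial spacing = 28.71 × 111.2 km/° = 3192 km.
At 58° latitude, spacing = 3192 × cos(58°) = 1692 km.

1690 km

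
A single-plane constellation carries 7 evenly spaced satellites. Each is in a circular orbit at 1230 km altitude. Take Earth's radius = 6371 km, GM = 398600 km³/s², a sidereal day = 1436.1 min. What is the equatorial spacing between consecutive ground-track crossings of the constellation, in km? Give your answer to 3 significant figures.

Semi-major axis a = 6371 + 1230 = 7601 km. Period T = 2π√(a³/μ) = 2π√(7601³/398600) = 6595.0 s = 109.92 min.
Single-satellite node shift = (6595.0/86166) × 360° = 27.55°.
With 7 satellites evenly phased, successive equator crossings are 27.55/7 = 3.936° apart.
That is 3.936 × 111.2 = 438 km at the equator.

438 km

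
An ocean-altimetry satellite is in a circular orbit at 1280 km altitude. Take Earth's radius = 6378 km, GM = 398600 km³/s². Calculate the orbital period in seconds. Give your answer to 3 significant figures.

Semi-major axis a = 6378 + 1280 = 7658 km. Period T = 2π√(a³/μ) = 2π√(7658³/398600) = 6669.4 s = 111.16 min.

6670 seconds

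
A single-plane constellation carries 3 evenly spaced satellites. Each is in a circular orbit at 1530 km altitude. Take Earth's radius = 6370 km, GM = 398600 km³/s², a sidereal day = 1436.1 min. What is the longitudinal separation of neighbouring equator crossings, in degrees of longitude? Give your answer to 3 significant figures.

Semi-major axis a = 6370 + 1530 = 7900 km. Period T = 2π√(a³/μ) = 2π√(7900³/398600) = 6988.0 s = 116.47 min.
Single-satellite node shift = (6988.0/86166) × 360° = 29.20°.
With 3 satellites evenly phased, successive equator crossings are 29.20/3 = 9.732° apart.

9.73°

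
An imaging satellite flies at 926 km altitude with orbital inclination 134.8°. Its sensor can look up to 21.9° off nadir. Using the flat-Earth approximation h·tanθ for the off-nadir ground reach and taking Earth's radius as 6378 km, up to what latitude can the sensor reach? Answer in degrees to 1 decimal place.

48.5°

Retrograde orbit: the ground track reaches ±(180° − i) = ±(180 − 134.8) = ±45.2°.
Sensor half-swath on the ground ≈ 926·tan(21.9°) = 372 km = 3.34° of latitude.
Maximum observable latitude ≈ 45.2 + 3.34 = 48.5°.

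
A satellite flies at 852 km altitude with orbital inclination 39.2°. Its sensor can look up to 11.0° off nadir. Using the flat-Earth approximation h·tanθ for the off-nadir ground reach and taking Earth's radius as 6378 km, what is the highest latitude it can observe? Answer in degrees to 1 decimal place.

40.7°

For a prograde orbit the ground track reaches latitude ±i = ±39.2°.
Sensor half-swath on the ground ≈ 852·tan(11.0°) = 166 km = 1.49° of latitude.
Maximum observable latitude ≈ 39.2 + 1.49 = 40.7°.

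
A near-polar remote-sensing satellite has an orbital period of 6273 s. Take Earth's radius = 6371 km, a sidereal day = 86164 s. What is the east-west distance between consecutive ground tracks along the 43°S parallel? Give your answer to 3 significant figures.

2130 km

Node shift per orbit = (6273.0/86164) × 360° = 26.21°.
Equatorial spacing = 26.21 × 111.2 km/° = 2914 km.
At 43° latitude, spacing = 2914 × cos(43°) = 2131 km.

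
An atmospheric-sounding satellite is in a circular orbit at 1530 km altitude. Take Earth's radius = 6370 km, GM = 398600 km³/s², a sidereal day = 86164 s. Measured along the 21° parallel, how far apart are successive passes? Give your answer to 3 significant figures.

3030 km

Semi-major axis a = 6370 + 1530 = 7900 km. Period T = 2π√(a³/μ) = 2π√(7900³/398600) = 6988.0 s = 116.47 min.
Node shift per orbit = (6988.0/86164) × 360° = 29.20°.
Equatorial spacing = 29.20 × 111.2 km/° = 3246 km.
At 21° latitude, spacing = 3246 × cos(21°) = 3030 km.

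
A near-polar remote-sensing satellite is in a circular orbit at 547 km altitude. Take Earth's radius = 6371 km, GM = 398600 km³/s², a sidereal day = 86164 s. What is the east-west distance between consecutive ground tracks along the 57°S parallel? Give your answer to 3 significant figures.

Semi-major axis a = 6371 + 547 = 6918 km. Period T = 2π√(a³/μ) = 2π√(6918³/398600) = 5726.4 s = 95.44 min.
Node shift per orbit = (5726.4/86164) × 360° = 23.93°.
Equatorial spacing = 23.93 × 111.2 km/° = 2660 km.
At 57° latitude, spacing = 2660 × cos(57°) = 1449 km.

1450 km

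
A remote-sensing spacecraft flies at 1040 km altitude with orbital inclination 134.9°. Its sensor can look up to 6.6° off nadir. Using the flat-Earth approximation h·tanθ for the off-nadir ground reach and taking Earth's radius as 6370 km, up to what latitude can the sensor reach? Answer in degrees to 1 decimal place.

46.2°

Retrograde orbit: the ground track reaches ±(180° − i) = ±(180 − 134.9) = ±45.1°.
Sensor half-swath on the ground ≈ 1040·tan(6.6°) = 120 km = 1.08° of latitude.
Maximum observable latitude ≈ 45.1 + 1.08 = 46.2°.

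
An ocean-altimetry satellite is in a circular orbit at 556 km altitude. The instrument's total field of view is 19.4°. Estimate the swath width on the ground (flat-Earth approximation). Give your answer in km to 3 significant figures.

190 km

Half-angle = 19.4°/2 = 9.7°.
Swath width ≈ 2h·tan(θ/2) = 2 × 556 × tan(9.7°) = 190.1 km.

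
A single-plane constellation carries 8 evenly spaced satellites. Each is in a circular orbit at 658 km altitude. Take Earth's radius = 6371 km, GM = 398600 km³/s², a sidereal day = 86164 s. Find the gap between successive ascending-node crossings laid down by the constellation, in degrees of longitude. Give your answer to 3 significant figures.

3.06°

Semi-major axis a = 6371 + 658 = 7029 km. Period T = 2π√(a³/μ) = 2π√(7029³/398600) = 5864.8 s = 97.75 min.
Single-satellite node shift = (5864.8/86164) × 360° = 24.50°.
With 8 satellites evenly phased, successive equator crossings are 24.50/8 = 3.063° apart.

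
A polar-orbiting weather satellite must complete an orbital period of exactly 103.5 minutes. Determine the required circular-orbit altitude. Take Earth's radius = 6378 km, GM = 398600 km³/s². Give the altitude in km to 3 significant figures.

924 km

T = 103.5 min = 6210.0 s.
From T = 2π√(a³/μ): a = (μ T²/4π²)^(1/3) = (398600 × 6210.0² / 4π²)^(1/3) = 7302 km.
Altitude h = a − R = 7302 − 6378 = 924 km.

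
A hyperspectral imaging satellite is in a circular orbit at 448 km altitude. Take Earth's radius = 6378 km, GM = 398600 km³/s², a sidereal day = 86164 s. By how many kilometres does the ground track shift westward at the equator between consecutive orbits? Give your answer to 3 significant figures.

2610 km

Semi-major axis a = 6378 + 448 = 6826 km. Period T = 2π√(a³/μ) = 2π√(6826³/398600) = 5612.6 s = 93.54 min.
During one orbit Earth rotates (5612.6 / 86164) × 360° = 23.45°.
At the equator that is 23.45° × (2π·6378/360) km/° = 23.45 × 111.3 = 2610 km.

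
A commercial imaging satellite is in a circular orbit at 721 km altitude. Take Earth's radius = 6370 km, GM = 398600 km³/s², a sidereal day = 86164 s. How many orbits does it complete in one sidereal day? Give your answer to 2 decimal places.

14.50

Semi-major axis a = 6370 + 721 = 7091 km. Period T = 2π√(a³/μ) = 2π√(7091³/398600) = 5942.5 s = 99.04 min.
Orbits per sidereal day = 86164 / 5942.5 = 14.500.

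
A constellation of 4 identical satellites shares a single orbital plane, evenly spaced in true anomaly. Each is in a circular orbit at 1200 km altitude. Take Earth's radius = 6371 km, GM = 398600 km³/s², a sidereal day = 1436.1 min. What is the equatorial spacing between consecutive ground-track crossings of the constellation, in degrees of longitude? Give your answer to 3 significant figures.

6.85°

Semi-major axis a = 6371 + 1200 = 7571 km. Period T = 2π√(a³/μ) = 2π√(7571³/398600) = 6556.0 s = 109.27 min.
Single-satellite node shift = (6556.0/86166) × 360° = 27.39°.
With 4 satellites evenly phased, successive equator crossings are 27.39/4 = 6.848° apart.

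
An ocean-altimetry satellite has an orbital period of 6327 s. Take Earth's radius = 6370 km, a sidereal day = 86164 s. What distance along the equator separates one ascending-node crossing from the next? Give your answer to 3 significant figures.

During one orbit Earth rotates (6327.0 / 86164) × 360° = 26.43°.
At the equator that is 26.43° × (2π·6370/360) km/° = 26.43 × 111.2 = 2939 km.

2940 km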